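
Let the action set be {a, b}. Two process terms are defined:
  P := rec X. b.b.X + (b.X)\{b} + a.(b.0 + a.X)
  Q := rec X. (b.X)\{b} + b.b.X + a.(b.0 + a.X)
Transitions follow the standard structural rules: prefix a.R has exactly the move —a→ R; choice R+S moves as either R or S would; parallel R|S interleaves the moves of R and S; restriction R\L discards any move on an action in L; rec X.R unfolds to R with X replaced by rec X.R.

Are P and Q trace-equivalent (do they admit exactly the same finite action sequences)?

LTS(P): 4 reachable states
  s0 = rec X. b.b.X + (b.X)\{b} + a.(b.0 + a.X) | -a-> s1, -b-> s2
  s1 = b.0 + a.(rec X. b.b.X + (b.X)\{b} + a.(b.0 + a.X)) | -a-> s0, -b-> s3
  s2 = b.(rec X. b.b.X + (b.X)\{b} + a.(b.0 + a.X)) | -b-> s0
  s3 = 0 | deadlocked
LTS(Q): 4 reachable states
  t0 = rec X. (b.X)\{b} + b.b.X + a.(b.0 + a.X) | -a-> t1, -b-> t2
  t1 = b.0 + a.(rec X. (b.X)\{b} + b.b.X + a.(b.0 + a.X)) | -a-> t0, -b-> t3
  t2 = b.(rec X. (b.X)\{b} + b.b.X + a.(b.0 + a.X)) | -b-> t0
  t3 = 0 | deadlocked
Bisimilarity quotient blocks:
  B0 = {s0, t0}
  B1 = {s1, t1}
  B2 = {s3, t3}
  B3 = {s2, t2}
s0 ∈ B0, t0 ∈ B0 → same block
Bisimilar ⇒ trace-equivalent.

traces(P) = traces(Q)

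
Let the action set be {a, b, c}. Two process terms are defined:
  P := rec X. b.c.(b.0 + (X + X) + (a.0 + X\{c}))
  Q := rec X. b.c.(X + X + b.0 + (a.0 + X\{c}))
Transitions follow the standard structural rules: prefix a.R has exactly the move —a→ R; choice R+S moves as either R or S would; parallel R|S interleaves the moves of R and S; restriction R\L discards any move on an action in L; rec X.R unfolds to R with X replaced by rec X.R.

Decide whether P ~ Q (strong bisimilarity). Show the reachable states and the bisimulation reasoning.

bisimilar

Reachable graph of P (5 states):
  m0 = rec X. b.c.(b.0 + (X + X) + (a.0 + X\{c})) has moves --b--▸ m1
  m1 = c.(b.0 + ((rec X. b.c.(b.0 + (X + X) + (a.0 + X\{c}))) + (rec X. b.c.(b.0 + (X + X) + (a.0 + X\{c})))) + (a.0 + (rec X. b.c.(b.0 + (X + X) + (a.0 + X\{c})))\{c})) has moves --c--▸ m2
  m2 = b.0 + ((rec X. b.c.(b.0 + (X + X) + (a.0 + X\{c}))) + (rec X. b.c.(b.0 + (X + X) + (a.0 + X\{c})))) + (a.0 + (rec X. b.c.(b.0 + (X + X) + (a.0 + X\{c})))\{c}) has moves --a--▸ m3, --b--▸ m1, --b--▸ m3, --b--▸ m4
  m3 = 0 has moves ∅
  m4 = (c.(b.0 + ((rec X. b.c.(b.0 + (X + X) + (a.0 + X\{c}))) + (rec X. b.c.(b.0 + (X + X) + (a.0 + X\{c})))) + (a.0 + (rec X. b.c.(b.0 + (X + X) + (a.0 + X\{c})))\{c})))\{c} has moves ∅
Reachable graph of Q (5 states):
  n0 = rec X. b.c.(X + X + b.0 + (a.0 + X\{c})) has moves --b--▸ n1
  n1 = c.((rec X. b.c.(X + X + b.0 + (a.0 + X\{c}))) + (rec X. b.c.(X + X + b.0 + (a.0 + X\{c}))) + b.0 + (a.0 + (rec X. b.c.(X + X + b.0 + (a.0 + X\{c})))\{c})) has moves --c--▸ n2
  n2 = (rec X. b.c.(X + X + b.0 + (a.0 + X\{c}))) + (rec X. b.c.(X + X + b.0 + (a.0 + X\{c}))) + b.0 + (a.0 + (rec X. b.c.(X + X + b.0 + (a.0 + X\{c})))\{c}) has moves --a--▸ n3, --b--▸ n1, --b--▸ n3, --b--▸ n4
  n3 = 0 has moves ∅
  n4 = (c.((rec X. b.c.(X + X + b.0 + (a.0 + X\{c}))) + (rec X. b.c.(X + X + b.0 + (a.0 + X\{c}))) + b.0 + (a.0 + (rec X. b.c.(X + X + b.0 + (a.0 + X\{c})))\{c})))\{c} has moves ∅
Partition-refinement fixed point:
  B0 = {m0, n0}
  B1 = {m1, n1}
  B2 = {m2, n2}
  B3 = {m3, m4, n3, n4}
m0 ∈ B0, n0 ∈ B0 → same block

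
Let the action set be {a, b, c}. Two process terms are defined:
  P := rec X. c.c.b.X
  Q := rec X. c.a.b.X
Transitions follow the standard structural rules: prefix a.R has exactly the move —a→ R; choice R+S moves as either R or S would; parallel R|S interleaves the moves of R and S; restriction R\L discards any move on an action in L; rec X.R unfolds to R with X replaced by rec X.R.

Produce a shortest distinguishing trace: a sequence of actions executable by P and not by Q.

cc

P's transition system — 3 states:
  s0 = rec X. c.c.b.X | ··c··> s1
  s1 = c.b.(rec X. c.c.b.X) | ··c··> s2
  s2 = b.(rec X. c.c.b.X) | ··b··> s0
Q's transition system — 3 states:
  t0 = rec X. c.a.b.X | ··c··> t1
  t1 = a.b.(rec X. c.a.b.X) | ··a··> t2
  t2 = b.(rec X. c.a.b.X) | ··b··> t0
Run σ = ⟨cc⟩ on P: start {s0}
  after c @ step 1: {s1}
  after c @ step 2: {s2}
  ✓ P
Run σ = ⟨cc⟩ on Q: start {t0}
  after c @ step 1: {t1}
  after c @ step 2: ∅ (Q stuck)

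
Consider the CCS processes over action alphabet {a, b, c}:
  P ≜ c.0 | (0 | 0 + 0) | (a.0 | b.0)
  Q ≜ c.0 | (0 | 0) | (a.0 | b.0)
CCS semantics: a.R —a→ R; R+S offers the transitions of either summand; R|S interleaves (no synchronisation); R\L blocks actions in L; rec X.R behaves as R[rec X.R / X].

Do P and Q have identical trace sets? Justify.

traces(P) = traces(Q)

P's transition system — 8 states:
  u0 = c.0 | (0 | 0 + 0) | (a.0 | b.0) | -a-> u1, -b-> u2, -c-> u3
  u1 = c.0 | (0 | 0 + 0) | (0 | b.0) | -b-> u4, -c-> u5
  u2 = c.0 | (0 | 0 + 0) | (a.0 | 0) | -a-> u4, -c-> u6
  u3 = 0 | (0 | 0 + 0) | (a.0 | b.0) | -a-> u5, -b-> u6
  u4 = c.0 | (0 | 0 + 0) | (0 | 0) | -c-> u7
  u5 = 0 | (0 | 0 + 0) | (0 | b.0) | -b-> u7
  u6 = 0 | (0 | 0 + 0) | (a.0 | 0) | -a-> u7
  u7 = 0 | (0 | 0 + 0) | (0 | 0) | deadlocked
Q's transition system — 8 states:
  v0 = c.0 | (0 | 0) | (a.0 | b.0) | -a-> v1, -b-> v2, -c-> v3
  v1 = c.0 | (0 | 0) | (0 | b.0) | -b-> v4, -c-> v5
  v2 = c.0 | (0 | 0) | (a.0 | 0) | -a-> v4, -c-> v6
  v3 = 0 | (0 | 0) | (a.0 | b.0) | -a-> v5, -b-> v6
  v4 = c.0 | (0 | 0) | (0 | 0) | -c-> v7
  v5 = 0 | (0 | 0) | (0 | b.0) | -b-> v7
  v6 = 0 | (0 | 0) | (a.0 | 0) | -a-> v7
  v7 = 0 | (0 | 0) | (0 | 0) | deadlocked
Coarsest stable partition (strong bisimilarity classes):
  B0 = {u0, v0}
  B1 = {u3, v3}
  B2 = {u5, v5}
  B3 = {u7, v7}
  B4 = {u6, v6}
  B5 = {u1, v1}
  B6 = {u4, v4}
  B7 = {u2, v2}
u0 ∈ B0, v0 ∈ B0 → same block
Bisimilar ⇒ trace-equivalent.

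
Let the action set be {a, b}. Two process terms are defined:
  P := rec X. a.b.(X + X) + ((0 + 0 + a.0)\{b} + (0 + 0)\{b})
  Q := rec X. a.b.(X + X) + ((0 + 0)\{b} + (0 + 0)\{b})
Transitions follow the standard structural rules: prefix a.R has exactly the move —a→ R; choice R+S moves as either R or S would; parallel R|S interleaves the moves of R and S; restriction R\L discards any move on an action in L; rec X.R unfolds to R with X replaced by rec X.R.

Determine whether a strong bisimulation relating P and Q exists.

P ≁ Q

LTS(P): 4 reachable states
  s0 = rec X. a.b.(X + X) + ((0 + 0 + a.0)\{b} + (0 + 0)\{b}) ⊢ -a-> s1, -a-> s2
  s1 = 0\{b} ⊢ (no moves)
  s2 = b.((rec X. a.b.(X + X) + ((0 + 0 + a.0)\{b} + (0 + 0)\{b})) + (rec X. a.b.(X + X) + ((0 + 0 + a.0)\{b} + (0 + 0)\{b}))) ⊢ -b-> s3
  s3 = (rec X. a.b.(X + X) + ((0 + 0 + a.0)\{b} + (0 + 0)\{b})) + (rec X. a.b.(X + X) + ((0 + 0 + a.0)\{b} + (0 + 0)\{b})) ⊢ -a-> s1, -a-> s2
LTS(Q): 3 reachable states
  t0 = rec X. a.b.(X + X) + ((0 + 0)\{b} + (0 + 0)\{b}) ⊢ -a-> t1
  t1 = b.((rec X. a.b.(X + X) + ((0 + 0)\{b} + (0 + 0)\{b})) + (rec X. a.b.(X + X) + ((0 + 0)\{b} + (0 + 0)\{b}))) ⊢ -b-> t2
  t2 = (rec X. a.b.(X + X) + ((0 + 0)\{b} + (0 + 0)\{b})) + (rec X. a.b.(X + X) + ((0 + 0)\{b} + (0 + 0)\{b})) ⊢ -a-> t1
Partition-refinement fixed point:
  B0 = {s0, s3}
  B1 = {s2}
  B2 = {s1}
  B3 = {t0, t2}
  B4 = {t1}
s0 ∈ B0, t0 ∈ B3 → different blocks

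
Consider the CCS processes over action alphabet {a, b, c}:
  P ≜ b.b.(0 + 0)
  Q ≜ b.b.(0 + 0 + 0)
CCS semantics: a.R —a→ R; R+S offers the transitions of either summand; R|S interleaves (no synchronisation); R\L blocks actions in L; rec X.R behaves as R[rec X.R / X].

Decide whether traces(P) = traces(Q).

traces(P) = traces(Q)

P's transition system — 3 states:
  p0 = b.b.(0 + 0) → --b--▸ p1
  p1 = b.(0 + 0) → --b--▸ p2
  p2 = 0 + 0 → (no moves)
Q's transition system — 3 states:
  q0 = b.b.(0 + 0 + 0) → --b--▸ q1
  q1 = b.(0 + 0 + 0) → --b--▸ q2
  q2 = 0 + 0 + 0 → (no moves)
Bisimilarity quotient blocks:
  B0 = {p0, q0}
  B1 = {p1, q1}
  B2 = {p2, q2}
p0 ∈ B0, q0 ∈ B0 → same block
Bisimilar ⇒ trace-equivalent.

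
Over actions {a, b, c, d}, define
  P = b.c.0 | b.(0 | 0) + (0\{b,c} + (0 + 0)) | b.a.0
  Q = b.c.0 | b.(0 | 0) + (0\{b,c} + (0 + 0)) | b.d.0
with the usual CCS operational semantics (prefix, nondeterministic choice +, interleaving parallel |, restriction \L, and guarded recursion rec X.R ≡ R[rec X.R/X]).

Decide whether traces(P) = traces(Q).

traces(P) ≠ traces(Q) — witness ⟨ba⟩

Reachable graph of P (8 states):
  p0 = b.c.0 | b.(0 | 0) + (0\{b,c} + (0 + 0)) | b.a.0 has moves =b=> p1, =b=> p2, =b=> p3
  p1 = (0\{b,c} + (0 + 0)) | a.0 has moves =a=> p4
  p2 = b.c.0 | (0 | 0) has moves =b=> p5
  p3 = c.0 | b.(0 | 0) has moves =b=> p5, =c=> p6
  p4 = (0\{b,c} + (0 + 0)) | 0 has moves stopped
  p5 = c.0 | (0 | 0) has moves =c=> p7
  p6 = 0 | b.(0 | 0) has moves =b=> p7
  p7 = 0 | (0 | 0) has moves stopped
Reachable graph of Q (8 states):
  q0 = b.c.0 | b.(0 | 0) + (0\{b,c} + (0 + 0)) | b.d.0 has moves =b=> q1, =b=> q2, =b=> q3
  q1 = (0\{b,c} + (0 + 0)) | d.0 has moves =d=> q4
  q2 = b.c.0 | (0 | 0) has moves =b=> q5
  q3 = c.0 | b.(0 | 0) has moves =b=> q5, =c=> q6
  q4 = (0\{b,c} + (0 + 0)) | 0 has moves stopped
  q5 = c.0 | (0 | 0) has moves =c=> q7
  q6 = 0 | b.(0 | 0) has moves =b=> q7
  q7 = 0 | (0 | 0) has moves stopped
Trace ⟨ba⟩ through P, begin at {p0}:
  [1] b ⇒ {p1, p2, p3}
  [2] a ⇒ {p4}
  — P admits the full trace.
Trace ⟨ba⟩ through Q, begin at {q0}:
  [1] b ⇒ {q1, q2, q3}
  [2] a ⇒ no successor for Q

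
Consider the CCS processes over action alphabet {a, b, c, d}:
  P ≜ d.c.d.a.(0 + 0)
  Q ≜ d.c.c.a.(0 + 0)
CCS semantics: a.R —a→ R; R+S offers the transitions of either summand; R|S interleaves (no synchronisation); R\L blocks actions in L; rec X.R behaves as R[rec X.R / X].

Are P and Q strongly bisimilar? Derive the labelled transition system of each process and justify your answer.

P ≁ Q

Reachable graph of P (5 states):
  s0 = d.c.d.a.(0 + 0) | =d=> s1
  s1 = c.d.a.(0 + 0) | =c=> s2
  s2 = d.a.(0 + 0) | =d=> s3
  s3 = a.(0 + 0) | =a=> s4
  s4 = 0 + 0 | ∅
Reachable graph of Q (5 states):
  t0 = d.c.c.a.(0 + 0) | =d=> t1
  t1 = c.c.a.(0 + 0) | =c=> t2
  t2 = c.a.(0 + 0) | =c=> t3
  t3 = a.(0 + 0) | =a=> t4
  t4 = 0 + 0 | ∅
Coarsest stable partition (strong bisimilarity classes):
  B0 = {s0}
  B1 = {s1}
  B2 = {s2}
  B3 = {s3, t3}
  B4 = {s4, t4}
  B5 = {t0}
  B6 = {t1}
  B7 = {t2}
s0 ∈ B0, t0 ∈ B5 → different blocks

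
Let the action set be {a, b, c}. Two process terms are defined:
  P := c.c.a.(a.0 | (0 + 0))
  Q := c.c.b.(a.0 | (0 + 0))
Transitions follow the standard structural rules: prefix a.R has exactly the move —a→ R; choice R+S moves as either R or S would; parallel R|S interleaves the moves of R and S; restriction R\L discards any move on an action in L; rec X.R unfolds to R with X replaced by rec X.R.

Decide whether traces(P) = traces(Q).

traces(P) ≠ traces(Q) — witness ⟨cca⟩

Reachable graph of P (5 states):
  p0 = c.c.a.(a.0 | (0 + 0)) → -c-> p1
  p1 = c.a.(a.0 | (0 + 0)) → -c-> p2
  p2 = a.(a.0 | (0 + 0)) → -a-> p3
  p3 = a.0 | (0 + 0) → -a-> p4
  p4 = 0 | (0 + 0) → ∅
Reachable graph of Q (5 states):
  q0 = c.c.b.(a.0 | (0 + 0)) → -c-> q1
  q1 = c.b.(a.0 | (0 + 0)) → -c-> q2
  q2 = b.(a.0 | (0 + 0)) → -b-> q3
  q3 = a.0 | (0 + 0) → -a-> q4
  q4 = 0 | (0 + 0) → ∅
Trace ⟨cca⟩ through P, begin at {p0}:
  [1] c ⇒ {p1}
  [2] c ⇒ {p2}
  [3] a ⇒ {p3}
  — P admits the full trace.
Trace ⟨cca⟩ through Q, begin at {q0}:
  [1] c ⇒ {q1}
  [2] c ⇒ {q2}
  [3] a ⇒ no successor for Q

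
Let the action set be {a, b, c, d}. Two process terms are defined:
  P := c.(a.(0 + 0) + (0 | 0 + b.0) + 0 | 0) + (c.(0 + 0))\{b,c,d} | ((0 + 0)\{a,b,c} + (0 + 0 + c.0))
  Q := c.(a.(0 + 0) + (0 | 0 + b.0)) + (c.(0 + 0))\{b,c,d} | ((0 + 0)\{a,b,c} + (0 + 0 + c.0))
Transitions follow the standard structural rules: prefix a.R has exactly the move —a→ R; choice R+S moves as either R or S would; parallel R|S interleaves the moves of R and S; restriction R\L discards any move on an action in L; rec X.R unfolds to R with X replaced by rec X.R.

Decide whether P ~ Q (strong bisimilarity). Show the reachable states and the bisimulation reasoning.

P ~ Q

P's transition system — 5 states:
  u0 = c.(a.(0 + 0) + (0 | 0 + b.0) + 0 | 0) + (c.(0 + 0))\{b,c,d} | ((0 + 0)\{a,b,c} + (0 + 0 + c.0)) → —c→ u1, —c→ u2
  u1 = (c.(0 + 0))\{b,c,d} | 0 → ·
  u2 = a.(0 + 0) + (0 | 0 + b.0) + 0 | 0 → —a→ u3, —b→ u4
  u3 = 0 + 0 → ·
  u4 = 0 → ·
Q's transition system — 5 states:
  v0 = c.(a.(0 + 0) + (0 | 0 + b.0)) + (c.(0 + 0))\{b,c,d} | ((0 + 0)\{a,b,c} + (0 + 0 + c.0)) → —c→ v1, —c→ v2
  v1 = (c.(0 + 0))\{b,c,d} | 0 → ·
  v2 = a.(0 + 0) + (0 | 0 + b.0) → —a→ v3, —b→ v4
  v3 = 0 + 0 → ·
  v4 = 0 → ·
Partition-refinement fixed point:
  B0 = {u0, v0}
  B1 = {u1, u3, u4, v1, v3, v4}
  B2 = {u2, v2}
u0 ∈ B0, v0 ∈ B0 → same block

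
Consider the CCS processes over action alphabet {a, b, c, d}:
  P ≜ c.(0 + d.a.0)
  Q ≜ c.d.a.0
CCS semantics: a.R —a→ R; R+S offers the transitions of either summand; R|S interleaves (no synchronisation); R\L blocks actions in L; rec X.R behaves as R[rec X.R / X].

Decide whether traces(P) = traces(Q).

LTS(P): 4 reachable states
  u0 = c.(0 + d.a.0) ⊢ -c-> u1
  u1 = 0 + d.a.0 ⊢ -d-> u2
  u2 = a.0 ⊢ -a-> u3
  u3 = 0 ⊢ ∅
LTS(Q): 4 reachable states
  v0 = c.d.a.0 ⊢ -c-> v1
  v1 = d.a.0 ⊢ -d-> v2
  v2 = a.0 ⊢ -a-> v3
  v3 = 0 ⊢ ∅
Bisimilarity quotient blocks:
  B0 = {u0, v0}
  B1 = {u1, v1}
  B2 = {u2, v2}
  B3 = {u3, v3}
u0 ∈ B0, v0 ∈ B0 → same block
Bisimilar ⇒ trace-equivalent.

trace-equivalent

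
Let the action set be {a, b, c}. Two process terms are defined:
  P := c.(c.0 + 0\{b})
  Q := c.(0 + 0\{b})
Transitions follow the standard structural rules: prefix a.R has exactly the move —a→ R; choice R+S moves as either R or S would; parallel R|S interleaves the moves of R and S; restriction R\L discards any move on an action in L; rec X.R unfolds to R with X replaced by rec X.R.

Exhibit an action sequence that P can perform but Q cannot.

LTS(P): 3 reachable states
  s0 = c.(c.0 + 0\{b}) has moves —c→ s1
  s1 = c.0 + 0\{b} has moves —c→ s2
  s2 = 0 has moves stopped
LTS(Q): 2 reachable states
  t0 = c.(0 + 0\{b}) has moves —c→ t1
  t1 = 0 + 0\{b} has moves stopped
Trace ⟨cc⟩ through P, begin at {s0}:
  after c @ step 1: {s1}
  after c @ step 2: {s2}
  — P admits the full trace.
Trace ⟨cc⟩ through Q, begin at {t0}:
  after c @ step 1: {t1}
  after c @ step 2: ∅  — Q cannot continue

cc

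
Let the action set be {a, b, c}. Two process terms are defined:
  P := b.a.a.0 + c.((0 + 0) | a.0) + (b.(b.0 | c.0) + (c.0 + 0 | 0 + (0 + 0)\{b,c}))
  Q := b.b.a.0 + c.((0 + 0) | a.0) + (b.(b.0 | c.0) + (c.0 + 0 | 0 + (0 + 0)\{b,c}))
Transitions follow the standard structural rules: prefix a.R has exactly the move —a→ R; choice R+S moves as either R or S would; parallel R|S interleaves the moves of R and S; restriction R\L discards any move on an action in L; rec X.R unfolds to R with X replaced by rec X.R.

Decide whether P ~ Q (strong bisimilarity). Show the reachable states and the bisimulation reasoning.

P's transition system — 10 states:
  s0 = b.a.a.0 + c.((0 + 0) | a.0) + (b.(b.0 | c.0) + (c.0 + 0 | 0 + (0 + 0)\{b,c})) → -b-> s1, -b-> s2, -c-> s3, -c-> s4
  s1 = a.a.0 → -a-> s5
  s2 = b.0 | c.0 → -b-> s6, -c-> s7
  s3 = (0 + 0) | a.0 → -a-> s8
  s4 = 0 → stopped
  s5 = a.0 → -a-> s4
  s6 = 0 | c.0 → -c-> s9
  s7 = b.0 | 0 → -b-> s9
  s8 = (0 + 0) | 0 → stopped
  s9 = 0 | 0 → stopped
Q's transition system — 10 states:
  t0 = b.b.a.0 + c.((0 + 0) | a.0) + (b.(b.0 | c.0) + (c.0 + 0 | 0 + (0 + 0)\{b,c})) → -b-> t1, -b-> t2, -c-> t3, -c-> t4
  t1 = b.0 | c.0 → -b-> t5, -c-> t6
  t2 = b.a.0 → -b-> t7
  t3 = (0 + 0) | a.0 → -a-> t8
  t4 = 0 → stopped
  t5 = 0 | c.0 → -c-> t9
  t6 = b.0 | 0 → -b-> t9
  t7 = a.0 → -a-> t4
  t8 = (0 + 0) | 0 → stopped
  t9 = 0 | 0 → stopped
Partition-refinement fixed point:
  B0 = {s0}
  B1 = {s2, t1}
  B2 = {s6, t5}
  B3 = {s4, s8, s9, t4, t8, t9}
  B4 = {s7, t6}
  B5 = {s3, s5, t3, t7}
  B6 = {s1}
  B7 = {t0}
  B8 = {t2}
s0 ∈ B0, t0 ∈ B7 → different blocks

P ≁ Q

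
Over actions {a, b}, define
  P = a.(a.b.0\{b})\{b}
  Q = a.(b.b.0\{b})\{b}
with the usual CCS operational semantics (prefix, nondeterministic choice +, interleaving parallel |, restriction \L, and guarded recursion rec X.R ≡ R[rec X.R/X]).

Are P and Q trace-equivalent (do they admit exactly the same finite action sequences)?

traces(P) ≠ traces(Q) — witness ⟨aa⟩

P's transition system — 3 states:
  m0 = a.(a.b.0\{b})\{b} | --a--▸ m1
  m1 = (a.b.0\{b})\{b} | --a--▸ m2
  m2 = (b.0\{b})\{b} | stopped
Q's transition system — 2 states:
  n0 = a.(b.b.0\{b})\{b} | --a--▸ n1
  n1 = (b.b.0\{b})\{b} | stopped
Executing aa from P (initial set {m0}):
  after a @ step 1: {m1}
  after a @ step 2: {m2}
  — P admits the full trace.
Executing aa from Q (initial set {n0}):
  after a @ step 1: {n1}
  after a @ step 2: ∅ (Q stuck)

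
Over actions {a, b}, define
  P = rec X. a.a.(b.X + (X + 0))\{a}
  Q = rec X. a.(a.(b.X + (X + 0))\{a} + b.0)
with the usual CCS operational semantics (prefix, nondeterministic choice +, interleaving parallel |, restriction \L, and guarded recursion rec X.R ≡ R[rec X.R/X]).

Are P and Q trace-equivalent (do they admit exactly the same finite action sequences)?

trace-distinct — witness ⟨ab⟩

LTS(P): 4 reachable states
  s0 = rec X. a.a.(b.X + (X + 0))\{a} → ··a··> s1
  s1 = a.(b.(rec X. a.a.(b.X + (X + 0))\{a}) + ((rec X. a.a.(b.X + (X + 0))\{a}) + 0))\{a} → ··a··> s2
  s2 = (b.(rec X. a.a.(b.X + (X + 0))\{a}) + ((rec X. a.a.(b.X + (X + 0))\{a}) + 0))\{a} → ··b··> s3
  s3 = (rec X. a.a.(b.X + (X + 0))\{a})\{a} → (no moves)
LTS(Q): 5 reachable states
  t0 = rec X. a.(a.(b.X + (X + 0))\{a} + b.0) → ··a··> t1
  t1 = a.(b.(rec X. a.(a.(b.X + (X + 0))\{a} + b.0)) + ((rec X. a.(a.(b.X + (X + 0))\{a} + b.0)) + 0))\{a} + b.0 → ··a··> t2, ··b··> t3
  t2 = (b.(rec X. a.(a.(b.X + (X + 0))\{a} + b.0)) + ((rec X. a.(a.(b.X + (X + 0))\{a} + b.0)) + 0))\{a} → ··b··> t4
  t3 = 0 → (no moves)
  t4 = (rec X. a.(a.(b.X + (X + 0))\{a} + b.0))\{a} → (no moves)
Executing ab from Q (initial set {t0}):
  [1] a ⇒ {t1}
  [2] b ⇒ {t3}
  ✓ Q
Executing ab from P (initial set {s0}):
  [1] a ⇒ {s1}
  [2] b ⇒ no successor for P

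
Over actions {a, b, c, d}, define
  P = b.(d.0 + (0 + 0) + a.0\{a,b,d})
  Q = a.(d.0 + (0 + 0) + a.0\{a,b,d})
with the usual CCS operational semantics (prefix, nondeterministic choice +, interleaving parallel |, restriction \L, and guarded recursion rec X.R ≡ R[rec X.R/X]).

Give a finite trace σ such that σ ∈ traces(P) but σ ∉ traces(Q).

b

P's transition system — 4 states:
  s0 = b.(d.0 + (0 + 0) + a.0\{a,b,d}) → -b-> s1
  s1 = d.0 + (0 + 0) + a.0\{a,b,d} → -a-> s2, -d-> s3
  s2 = 0\{a,b,d} → (no moves)
  s3 = 0 → (no moves)
Q's transition system — 4 states:
  t0 = a.(d.0 + (0 + 0) + a.0\{a,b,d}) → -a-> t1
  t1 = d.0 + (0 + 0) + a.0\{a,b,d} → -a-> t2, -d-> t3
  t2 = 0\{a,b,d} → (no moves)
  t3 = 0 → (no moves)
Executing b from P (initial set {s0}):
  [1] b ⇒ {s1}
  ✓ P
Executing b from Q (initial set {t0}):
  [1] b ⇒ no successor for Q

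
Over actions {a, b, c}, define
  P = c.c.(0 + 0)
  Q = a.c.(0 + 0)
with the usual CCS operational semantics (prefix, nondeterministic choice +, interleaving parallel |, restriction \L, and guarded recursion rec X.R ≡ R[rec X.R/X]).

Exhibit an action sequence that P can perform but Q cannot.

c

LTS(P): 3 reachable states
  u0 = c.c.(0 + 0) :: —c→ u1
  u1 = c.(0 + 0) :: —c→ u2
  u2 = 0 + 0 :: deadlocked
LTS(Q): 3 reachable states
  v0 = a.c.(0 + 0) :: —a→ v1
  v1 = c.(0 + 0) :: —c→ v2
  v2 = 0 + 0 :: deadlocked
Trace ⟨c⟩ through P, begin at {u0}:
  after c @ step 1: {u1}
  ✓ P
Trace ⟨c⟩ through Q, begin at {v0}:
  after c @ step 1: no successor for Q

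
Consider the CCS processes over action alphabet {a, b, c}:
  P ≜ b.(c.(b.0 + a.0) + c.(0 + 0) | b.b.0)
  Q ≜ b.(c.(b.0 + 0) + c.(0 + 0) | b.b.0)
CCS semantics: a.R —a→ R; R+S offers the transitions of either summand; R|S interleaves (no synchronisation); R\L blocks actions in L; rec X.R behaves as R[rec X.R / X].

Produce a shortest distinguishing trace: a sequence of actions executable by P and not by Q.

Reachable graph of P (9 states):
  p0 = b.(c.(b.0 + a.0) + c.(0 + 0) | b.b.0) :: —b→ p1
  p1 = c.(b.0 + a.0) + c.(0 + 0) | b.b.0 :: —b→ p2, —c→ p3, —c→ p4
  p2 = c.(0 + 0) | b.0 :: —b→ p5, —c→ p6
  p3 = (0 + 0) | b.b.0 :: —b→ p6
  p4 = b.0 + a.0 :: —a→ p7, —b→ p7
  p5 = c.(0 + 0) | 0 :: —c→ p8
  p6 = (0 + 0) | b.0 :: —b→ p8
  p7 = 0 :: (no moves)
  p8 = (0 + 0) | 0 :: (no moves)
Reachable graph of Q (9 states):
  q0 = b.(c.(b.0 + 0) + c.(0 + 0) | b.b.0) :: —b→ q1
  q1 = c.(b.0 + 0) + c.(0 + 0) | b.b.0 :: —b→ q2, —c→ q3, —c→ q4
  q2 = c.(0 + 0) | b.0 :: —b→ q5, —c→ q6
  q3 = (0 + 0) | b.b.0 :: —b→ q6
  q4 = b.0 + 0 :: —b→ q7
  q5 = c.(0 + 0) | 0 :: —c→ q8
  q6 = (0 + 0) | b.0 :: —b→ q8
  q7 = 0 :: (no moves)
  q8 = (0 + 0) | 0 :: (no moves)
Run σ = ⟨bca⟩ on P: start {p0}
  [1] b ⇒ {p1}
  [2] c ⇒ {p3, p4}
  [3] a ⇒ {p7}
  P completes σ.
Run σ = ⟨bca⟩ on Q: start {q0}
  [1] b ⇒ {q1}
  [2] c ⇒ {q3, q4}
  [3] a ⇒ ∅ (Q stuck)

bca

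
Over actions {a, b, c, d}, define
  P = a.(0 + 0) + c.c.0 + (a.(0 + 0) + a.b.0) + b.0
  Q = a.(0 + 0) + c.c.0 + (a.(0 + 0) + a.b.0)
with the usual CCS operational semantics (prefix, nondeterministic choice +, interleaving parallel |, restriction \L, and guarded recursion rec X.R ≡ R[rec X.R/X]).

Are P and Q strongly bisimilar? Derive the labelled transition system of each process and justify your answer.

P ≁ Q

LTS(P): 5 reachable states
  u0 = a.(0 + 0) + c.c.0 + (a.(0 + 0) + a.b.0) + b.0 ⊢ =a=> u1, =a=> u2, =b=> u3, =c=> u4
  u1 = 0 + 0 ⊢ (no moves)
  u2 = b.0 ⊢ =b=> u3
  u3 = 0 ⊢ (no moves)
  u4 = c.0 ⊢ =c=> u3
LTS(Q): 5 reachable states
  v0 = a.(0 + 0) + c.c.0 + (a.(0 + 0) + a.b.0) ⊢ =a=> v1, =a=> v2, =c=> v3
  v1 = 0 + 0 ⊢ (no moves)
  v2 = b.0 ⊢ =b=> v4
  v3 = c.0 ⊢ =c=> v4
  v4 = 0 ⊢ (no moves)
Bisimilarity quotient blocks:
  B0 = {u0}
  B1 = {u1, u3, v1, v4}
  B2 = {u2, v2}
  B3 = {u4, v3}
  B4 = {v0}
u0 ∈ B0, v0 ∈ B4 → different blocks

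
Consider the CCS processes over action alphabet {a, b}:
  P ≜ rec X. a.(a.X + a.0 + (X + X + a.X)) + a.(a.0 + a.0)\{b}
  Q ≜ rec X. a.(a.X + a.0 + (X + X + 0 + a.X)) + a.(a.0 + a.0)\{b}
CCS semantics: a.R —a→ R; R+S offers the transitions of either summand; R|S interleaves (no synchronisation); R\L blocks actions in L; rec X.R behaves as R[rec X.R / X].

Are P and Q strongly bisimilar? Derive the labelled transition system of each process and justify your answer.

Reachable graph of P (5 states):
  p0 = rec X. a.(a.X + a.0 + (X + X + a.X)) + a.(a.0 + a.0)\{b} | --a--▸ p1, --a--▸ p2
  p1 = (a.0 + a.0)\{b} | --a--▸ p3
  p2 = a.(rec X. a.(a.X + a.0 + (X + X + a.X)) + a.(a.0 + a.0)\{b}) + a.0 + ((rec X. a.(a.X + a.0 + (X + X + a.X)) + a.(a.0 + a.0)\{b}) + (rec X. a.(a.X + a.0 + (X + X + a.X)) + a.(a.0 + a.0)\{b}) + a.(rec X. a.(a.X + a.0 + (X + X + a.X)) + a.(a.0 + a.0)\{b})) | --a--▸ p0, --a--▸ p1, --a--▸ p2, --a--▸ p4
  p3 = 0\{b} | (no moves)
  p4 = 0 | (no moves)
Reachable graph of Q (5 states):
  q0 = rec X. a.(a.X + a.0 + (X + X + 0 + a.X)) + a.(a.0 + a.0)\{b} | --a--▸ q1, --a--▸ q2
  q1 = (a.0 + a.0)\{b} | --a--▸ q3
  q2 = a.(rec X. a.(a.X + a.0 + (X + X + 0 + a.X)) + a.(a.0 + a.0)\{b}) + a.0 + ((rec X. a.(a.X + a.0 + (X + X + 0 + a.X)) + a.(a.0 + a.0)\{b}) + (rec X. a.(a.X + a.0 + (X + X + 0 + a.X)) + a.(a.0 + a.0)\{b}) + 0 + a.(rec X. a.(a.X + a.0 + (X + X + 0 + a.X)) + a.(a.0 + a.0)\{b})) | --a--▸ q0, --a--▸ q1, --a--▸ q2, --a--▸ q4
  q3 = 0\{b} | (no moves)
  q4 = 0 | (no moves)
Coarsest stable partition (strong bisimilarity classes):
  B0 = {p0, q0}
  B1 = {p2, q2}
  B2 = {p3, p4, q3, q4}
  B3 = {p1, q1}
p0 ∈ B0, q0 ∈ B0 → same block

P ~ Q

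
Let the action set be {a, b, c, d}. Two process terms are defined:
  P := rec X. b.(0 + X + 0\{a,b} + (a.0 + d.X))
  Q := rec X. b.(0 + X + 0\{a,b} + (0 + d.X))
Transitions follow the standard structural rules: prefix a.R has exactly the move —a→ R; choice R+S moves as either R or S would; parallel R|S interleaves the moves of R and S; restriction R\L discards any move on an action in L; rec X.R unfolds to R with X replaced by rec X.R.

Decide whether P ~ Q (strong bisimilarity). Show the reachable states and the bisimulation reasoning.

LTS(P): 3 reachable states
  p0 = rec X. b.(0 + X + 0\{a,b} + (a.0 + d.X)) ⊢ =b=> p1
  p1 = 0 + (rec X. b.(0 + X + 0\{a,b} + (a.0 + d.X))) + 0\{a,b} + (a.0 + d.(rec X. b.(0 + X + 0\{a,b} + (a.0 + d.X)))) ⊢ =a=> p2, =b=> p1, =d=> p0
  p2 = 0 ⊢ (no moves)
LTS(Q): 2 reachable states
  q0 = rec X. b.(0 + X + 0\{a,b} + (0 + d.X)) ⊢ =b=> q1
  q1 = 0 + (rec X. b.(0 + X + 0\{a,b} + (0 + d.X))) + 0\{a,b} + (0 + d.(rec X. b.(0 + X + 0\{a,b} + (0 + d.X)))) ⊢ =b=> q1, =d=> q0
Coarsest stable partition (strong bisimilarity classes):
  B0 = {p0}
  B1 = {p1}
  B2 = {p2}
  B3 = {q0}
  B4 = {q1}
p0 ∈ B0, q0 ∈ B3 → different blocks

not bisimilar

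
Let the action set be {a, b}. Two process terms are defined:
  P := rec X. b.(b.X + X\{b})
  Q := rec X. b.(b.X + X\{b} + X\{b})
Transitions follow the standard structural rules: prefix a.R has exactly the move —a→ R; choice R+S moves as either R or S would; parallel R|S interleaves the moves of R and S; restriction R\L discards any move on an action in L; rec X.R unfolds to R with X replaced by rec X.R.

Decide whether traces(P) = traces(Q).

P's transition system — 2 states:
  p0 = rec X. b.(b.X + X\{b}) ⊢ --b--▸ p1
  p1 = b.(rec X. b.(b.X + X\{b})) + (rec X. b.(b.X + X\{b}))\{b} ⊢ --b--▸ p0
Q's transition system — 2 states:
  q0 = rec X. b.(b.X + X\{b} + X\{b}) ⊢ --b--▸ q1
  q1 = b.(rec X. b.(b.X + X\{b} + X\{b})) + (rec X. b.(b.X + X\{b} + X\{b}))\{b} + (rec X. b.(b.X + X\{b} + X\{b}))\{b} ⊢ --b--▸ q0
Coarsest stable partition (strong bisimilarity classes):
  B0 = {p0, p1, q0, q1}
p0 ∈ B0, q0 ∈ B0 → same block
Bisimilar ⇒ trace-equivalent.

trace-equivalent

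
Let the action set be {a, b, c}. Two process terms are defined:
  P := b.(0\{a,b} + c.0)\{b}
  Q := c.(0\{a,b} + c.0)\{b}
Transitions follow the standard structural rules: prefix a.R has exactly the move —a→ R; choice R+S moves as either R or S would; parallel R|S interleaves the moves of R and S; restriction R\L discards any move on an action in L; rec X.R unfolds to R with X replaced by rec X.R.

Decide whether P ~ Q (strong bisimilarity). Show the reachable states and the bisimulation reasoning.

Reachable graph of P (3 states):
  u0 = b.(0\{a,b} + c.0)\{b} has moves --b--▸ u1
  u1 = (0\{a,b} + c.0)\{b} has moves --c--▸ u2
  u2 = 0\{b} has moves (no moves)
Reachable graph of Q (3 states):
  v0 = c.(0\{a,b} + c.0)\{b} has moves --c--▸ v1
  v1 = (0\{a,b} + c.0)\{b} has moves --c--▸ v2
  v2 = 0\{b} has moves (no moves)
Partition-refinement fixed point:
  B0 = {u0}
  B1 = {u1, v1}
  B2 = {u2, v2}
  B3 = {v0}
u0 ∈ B0, v0 ∈ B3 → different blocks

P ≁ Q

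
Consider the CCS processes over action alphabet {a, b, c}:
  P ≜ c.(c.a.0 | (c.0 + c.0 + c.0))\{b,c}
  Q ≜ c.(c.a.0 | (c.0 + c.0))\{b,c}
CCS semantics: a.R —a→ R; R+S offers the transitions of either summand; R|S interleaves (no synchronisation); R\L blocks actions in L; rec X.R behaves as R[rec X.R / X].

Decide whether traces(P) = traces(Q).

P's transition system — 2 states:
  s0 = c.(c.a.0 | (c.0 + c.0 + c.0))\{b,c} has moves ··c··> s1
  s1 = (c.a.0 | (c.0 + c.0 + c.0))\{b,c} has moves ·
Q's transition system — 2 states:
  t0 = c.(c.a.0 | (c.0 + c.0))\{b,c} has moves ··c··> t1
  t1 = (c.a.0 | (c.0 + c.0))\{b,c} has moves ·
Partition-refinement fixed point:
  B0 = {s0, t0}
  B1 = {s1, t1}
s0 ∈ B0, t0 ∈ B0 → same block
Bisimilar ⇒ trace-equivalent.

traces(P) = traces(Q)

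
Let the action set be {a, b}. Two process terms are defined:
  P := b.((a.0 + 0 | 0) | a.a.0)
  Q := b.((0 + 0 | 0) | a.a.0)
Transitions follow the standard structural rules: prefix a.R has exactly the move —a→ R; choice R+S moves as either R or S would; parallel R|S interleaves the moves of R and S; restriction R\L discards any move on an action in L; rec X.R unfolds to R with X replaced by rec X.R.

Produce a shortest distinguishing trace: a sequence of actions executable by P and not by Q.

baaa

Reachable graph of P (7 states):
  s0 = b.((a.0 + 0 | 0) | a.a.0) ⊢ -b-> s1
  s1 = (a.0 + 0 | 0) | a.a.0 ⊢ -a-> s2, -a-> s3
  s2 = (a.0 + 0 | 0) | a.0 ⊢ -a-> s4, -a-> s5
  s3 = 0 | a.a.0 ⊢ -a-> s5
  s4 = (a.0 + 0 | 0) | 0 ⊢ -a-> s6
  s5 = 0 | a.0 ⊢ -a-> s6
  s6 = 0 | 0 ⊢ ∅
Reachable graph of Q (4 states):
  t0 = b.((0 + 0 | 0) | a.a.0) ⊢ -b-> t1
  t1 = (0 + 0 | 0) | a.a.0 ⊢ -a-> t2
  t2 = (0 + 0 | 0) | a.0 ⊢ -a-> t3
  t3 = (0 + 0 | 0) | 0 ⊢ ∅
Run σ = ⟨baaa⟩ on P: start {s0}
  step 1 (b): {s1}
  step 2 (a): {s2, s3}
  step 3 (a): {s4, s5}
  step 4 (a): {s6}
  — P admits the full trace.
Run σ = ⟨baaa⟩ on Q: start {t0}
  step 1 (b): {t1}
  step 2 (a): {t2}
  step 3 (a): {t3}
  step 4 (a): ∅  — Q cannot continue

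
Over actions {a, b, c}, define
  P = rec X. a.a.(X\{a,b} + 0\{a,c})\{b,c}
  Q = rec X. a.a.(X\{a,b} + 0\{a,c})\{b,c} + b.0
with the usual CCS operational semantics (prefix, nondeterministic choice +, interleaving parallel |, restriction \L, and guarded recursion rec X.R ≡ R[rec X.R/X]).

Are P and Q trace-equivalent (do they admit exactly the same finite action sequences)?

NO — witness ⟨b⟩

P's transition system — 3 states:
  s0 = rec X. a.a.(X\{a,b} + 0\{a,c})\{b,c} | —a→ s1
  s1 = a.((rec X. a.a.(X\{a,b} + 0\{a,c})\{b,c})\{a,b} + 0\{a,c})\{b,c} | —a→ s2
  s2 = ((rec X. a.a.(X\{a,b} + 0\{a,c})\{b,c})\{a,b} + 0\{a,c})\{b,c} | ·
Q's transition system — 4 states:
  t0 = rec X. a.a.(X\{a,b} + 0\{a,c})\{b,c} + b.0 | —a→ t1, —b→ t2
  t1 = a.((rec X. a.a.(X\{a,b} + 0\{a,c})\{b,c} + b.0)\{a,b} + 0\{a,c})\{b,c} | —a→ t3
  t2 = 0 | ·
  t3 = ((rec X. a.a.(X\{a,b} + 0\{a,c})\{b,c} + b.0)\{a,b} + 0\{a,c})\{b,c} | ·
Trace ⟨b⟩ through Q, begin at {t0}:
  step 1 (b): {t2}
  ✓ Q
Trace ⟨b⟩ through P, begin at {s0}:
  step 1 (b): no successor for P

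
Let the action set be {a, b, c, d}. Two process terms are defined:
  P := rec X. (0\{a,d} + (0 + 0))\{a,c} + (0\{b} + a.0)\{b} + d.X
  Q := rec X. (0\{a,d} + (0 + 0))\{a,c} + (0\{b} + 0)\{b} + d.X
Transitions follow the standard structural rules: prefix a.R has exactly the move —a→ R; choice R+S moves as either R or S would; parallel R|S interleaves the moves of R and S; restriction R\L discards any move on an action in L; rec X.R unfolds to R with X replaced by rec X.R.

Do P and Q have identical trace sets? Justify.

NO — witness ⟨a⟩

LTS(P): 2 reachable states
  p0 = rec X. (0\{a,d} + (0 + 0))\{a,c} + (0\{b} + a.0)\{b} + d.X ⊢ --a--▸ p1, --d--▸ p0
  p1 = 0\{b} ⊢ ∅
LTS(Q): 1 reachable states
  q0 = rec X. (0\{a,d} + (0 + 0))\{a,c} + (0\{b} + 0)\{b} + d.X ⊢ --d--▸ q0
Run σ = ⟨a⟩ on P: start {p0}
  [1] a ⇒ {p1}
  P completes σ.
Run σ = ⟨a⟩ on Q: start {q0}
  [1] a ⇒ ∅  — Q cannot continue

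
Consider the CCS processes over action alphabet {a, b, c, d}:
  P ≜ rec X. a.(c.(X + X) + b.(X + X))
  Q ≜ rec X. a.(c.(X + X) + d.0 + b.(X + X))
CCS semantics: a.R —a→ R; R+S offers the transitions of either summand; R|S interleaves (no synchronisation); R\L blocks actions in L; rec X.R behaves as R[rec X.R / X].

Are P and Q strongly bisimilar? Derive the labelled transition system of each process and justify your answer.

NO

Reachable graph of P (3 states):
  m0 = rec X. a.(c.(X + X) + b.(X + X)) :: —a→ m1
  m1 = c.((rec X. a.(c.(X + X) + b.(X + X))) + (rec X. a.(c.(X + X) + b.(X + X)))) + b.((rec X. a.(c.(X + X) + b.(X + X))) + (rec X. a.(c.(X + X) + b.(X + X)))) :: —b→ m2, —c→ m2
  m2 = (rec X. a.(c.(X + X) + b.(X + X))) + (rec X. a.(c.(X + X) + b.(X + X))) :: —a→ m1
Reachable graph of Q (4 states):
  n0 = rec X. a.(c.(X + X) + d.0 + b.(X + X)) :: —a→ n1
  n1 = c.((rec X. a.(c.(X + X) + d.0 + b.(X + X))) + (rec X. a.(c.(X + X) + d.0 + b.(X + X)))) + d.0 + b.((rec X. a.(c.(X + X) + d.0 + b.(X + X))) + (rec X. a.(c.(X + X) + d.0 + b.(X + X)))) :: —b→ n2, —c→ n2, —d→ n3
  n2 = (rec X. a.(c.(X + X) + d.0 + b.(X + X))) + (rec X. a.(c.(X + X) + d.0 + b.(X + X))) :: —a→ n1
  n3 = 0 :: (no moves)
Bisimilarity quotient blocks:
  B0 = {m0, m2}
  B1 = {m1}
  B2 = {n0, n2}
  B3 = {n1}
  B4 = {n3}
m0 ∈ B0, n0 ∈ B2 → different blocks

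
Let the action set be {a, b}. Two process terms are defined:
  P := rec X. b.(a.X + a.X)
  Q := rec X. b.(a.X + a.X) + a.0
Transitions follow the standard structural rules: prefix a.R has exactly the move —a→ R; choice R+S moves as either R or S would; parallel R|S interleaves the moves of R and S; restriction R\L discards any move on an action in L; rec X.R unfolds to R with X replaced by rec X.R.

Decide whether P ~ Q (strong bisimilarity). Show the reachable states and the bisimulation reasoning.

NO

LTS(P): 2 reachable states
  p0 = rec X. b.(a.X + a.X) :: ··b··> p1
  p1 = a.(rec X. b.(a.X + a.X)) + a.(rec X. b.(a.X + a.X)) :: ··a··> p0
LTS(Q): 3 reachable states
  q0 = rec X. b.(a.X + a.X) + a.0 :: ··a··> q1, ··b··> q2
  q1 = 0 :: (no moves)
  q2 = a.(rec X. b.(a.X + a.X) + a.0) + a.(rec X. b.(a.X + a.X) + a.0) :: ··a··> q0
Partition-refinement fixed point:
  B0 = {p0}
  B1 = {p1}
  B2 = {q0}
  B3 = {q1}
  B4 = {q2}
p0 ∈ B0, q0 ∈ B2 → different blocks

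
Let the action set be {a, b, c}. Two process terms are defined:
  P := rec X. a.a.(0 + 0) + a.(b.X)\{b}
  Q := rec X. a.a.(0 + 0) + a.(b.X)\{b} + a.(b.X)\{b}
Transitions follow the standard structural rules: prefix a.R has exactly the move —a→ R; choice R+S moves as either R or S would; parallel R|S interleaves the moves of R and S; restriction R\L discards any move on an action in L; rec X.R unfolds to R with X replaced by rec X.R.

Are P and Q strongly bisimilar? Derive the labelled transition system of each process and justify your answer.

bisimilar

LTS(P): 4 reachable states
  p0 = rec X. a.a.(0 + 0) + a.(b.X)\{b} | —a→ p1, —a→ p2
  p1 = (b.(rec X. a.a.(0 + 0) + a.(b.X)\{b}))\{b} | stopped
  p2 = a.(0 + 0) | —a→ p3
  p3 = 0 + 0 | stopped
LTS(Q): 4 reachable states
  q0 = rec X. a.a.(0 + 0) + a.(b.X)\{b} + a.(b.X)\{b} | —a→ q1, —a→ q2
  q1 = (b.(rec X. a.a.(0 + 0) + a.(b.X)\{b} + a.(b.X)\{b}))\{b} | stopped
  q2 = a.(0 + 0) | —a→ q3
  q3 = 0 + 0 | stopped
Bisimilarity quotient blocks:
  B0 = {p0, q0}
  B1 = {p1, p3, q1, q3}
  B2 = {p2, q2}
p0 ∈ B0, q0 ∈ B0 → same block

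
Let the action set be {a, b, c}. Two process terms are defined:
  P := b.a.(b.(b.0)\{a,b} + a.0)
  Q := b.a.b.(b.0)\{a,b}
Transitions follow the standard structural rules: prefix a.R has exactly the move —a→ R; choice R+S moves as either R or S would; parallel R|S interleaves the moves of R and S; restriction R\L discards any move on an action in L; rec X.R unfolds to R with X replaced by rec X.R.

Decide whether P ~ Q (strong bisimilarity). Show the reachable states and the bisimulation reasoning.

Reachable graph of P (5 states):
  s0 = b.a.(b.(b.0)\{a,b} + a.0) has moves ··b··> s1
  s1 = a.(b.(b.0)\{a,b} + a.0) has moves ··a··> s2
  s2 = b.(b.0)\{a,b} + a.0 has moves ··a··> s3, ··b··> s4
  s3 = 0 has moves ·
  s4 = (b.0)\{a,b} has moves ·
Reachable graph of Q (4 states):
  t0 = b.a.b.(b.0)\{a,b} has moves ··b··> t1
  t1 = a.b.(b.0)\{a,b} has moves ··a··> t2
  t2 = b.(b.0)\{a,b} has moves ··b··> t3
  t3 = (b.0)\{a,b} has moves ·
Bisimilarity quotient blocks:
  B0 = {s0}
  B1 = {s1}
  B2 = {s2}
  B3 = {s3, s4, t3}
  B4 = {t0}
  B5 = {t1}
  B6 = {t2}
s0 ∈ B0, t0 ∈ B4 → different blocks

not bisimilar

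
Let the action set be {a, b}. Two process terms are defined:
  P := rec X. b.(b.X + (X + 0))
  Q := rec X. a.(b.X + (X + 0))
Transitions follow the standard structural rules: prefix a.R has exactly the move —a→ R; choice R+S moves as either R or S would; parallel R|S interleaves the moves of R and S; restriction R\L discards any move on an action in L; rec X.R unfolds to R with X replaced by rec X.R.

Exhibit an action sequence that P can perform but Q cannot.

b

LTS(P): 2 reachable states
  p0 = rec X. b.(b.X + (X + 0)) has moves --b--▸ p1
  p1 = b.(rec X. b.(b.X + (X + 0))) + ((rec X. b.(b.X + (X + 0))) + 0) has moves --b--▸ p0, --b--▸ p1
LTS(Q): 2 reachable states
  q0 = rec X. a.(b.X + (X + 0)) has moves --a--▸ q1
  q1 = b.(rec X. a.(b.X + (X + 0))) + ((rec X. a.(b.X + (X + 0))) + 0) has moves --a--▸ q1, --b--▸ q0
Executing b from P (initial set {p0}):
  [1] b ⇒ {p1}
  ✓ P
Executing b from Q (initial set {q0}):
  [1] b ⇒ no successor for Q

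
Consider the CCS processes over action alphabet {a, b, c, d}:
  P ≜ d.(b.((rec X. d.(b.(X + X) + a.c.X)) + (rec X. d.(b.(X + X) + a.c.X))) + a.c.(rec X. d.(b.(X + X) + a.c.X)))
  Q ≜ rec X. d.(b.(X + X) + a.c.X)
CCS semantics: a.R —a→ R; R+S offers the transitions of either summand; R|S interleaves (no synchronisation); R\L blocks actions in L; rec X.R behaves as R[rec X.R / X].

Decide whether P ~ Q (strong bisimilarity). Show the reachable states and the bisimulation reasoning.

YES

Reachable graph of P (5 states):
  m0 = d.(b.((rec X. d.(b.(X + X) + a.c.X)) + (rec X. d.(b.(X + X) + a.c.X))) + a.c.(rec X. d.(b.(X + X) + a.c.X))) :: —d→ m1
  m1 = b.((rec X. d.(b.(X + X) + a.c.X)) + (rec X. d.(b.(X + X) + a.c.X))) + a.c.(rec X. d.(b.(X + X) + a.c.X)) :: —a→ m2, —b→ m3
  m2 = c.(rec X. d.(b.(X + X) + a.c.X)) :: —c→ m4
  m3 = (rec X. d.(b.(X + X) + a.c.X)) + (rec X. d.(b.(X + X) + a.c.X)) :: —d→ m1
  m4 = rec X. d.(b.(X + X) + a.c.X) :: —d→ m1
Reachable graph of Q (4 states):
  n0 = rec X. d.(b.(X + X) + a.c.X) :: —d→ n1
  n1 = b.((rec X. d.(b.(X + X) + a.c.X)) + (rec X. d.(b.(X + X) + a.c.X))) + a.c.(rec X. d.(b.(X + X) + a.c.X)) :: —a→ n2, —b→ n3
  n2 = c.(rec X. d.(b.(X + X) + a.c.X)) :: —c→ n0
  n3 = (rec X. d.(b.(X + X) + a.c.X)) + (rec X. d.(b.(X + X) + a.c.X)) :: —d→ n1
Bisimilarity quotient blocks:
  B0 = {m0, m3, m4, n0, n3}
  B1 = {m1, n1}
  B2 = {m2, n2}
m0 ∈ B0, n0 ∈ B0 → same block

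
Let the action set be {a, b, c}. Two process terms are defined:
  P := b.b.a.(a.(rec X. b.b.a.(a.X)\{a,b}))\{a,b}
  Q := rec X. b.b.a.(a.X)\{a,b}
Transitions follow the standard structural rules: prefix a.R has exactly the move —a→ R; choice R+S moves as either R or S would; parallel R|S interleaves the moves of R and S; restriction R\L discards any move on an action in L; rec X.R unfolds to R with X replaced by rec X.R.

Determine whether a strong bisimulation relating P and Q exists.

P's transition system — 4 states:
  u0 = b.b.a.(a.(rec X. b.b.a.(a.X)\{a,b}))\{a,b} :: —b→ u1
  u1 = b.a.(a.(rec X. b.b.a.(a.X)\{a,b}))\{a,b} :: —b→ u2
  u2 = a.(a.(rec X. b.b.a.(a.X)\{a,b}))\{a,b} :: —a→ u3
  u3 = (a.(rec X. b.b.a.(a.X)\{a,b}))\{a,b} :: ∅
Q's transition system — 4 states:
  v0 = rec X. b.b.a.(a.X)\{a,b} :: —b→ v1
  v1 = b.a.(a.(rec X. b.b.a.(a.X)\{a,b}))\{a,b} :: —b→ v2
  v2 = a.(a.(rec X. b.b.a.(a.X)\{a,b}))\{a,b} :: —a→ v3
  v3 = (a.(rec X. b.b.a.(a.X)\{a,b}))\{a,b} :: ∅
Coarsest stable partition (strong bisimilarity classes):
  B0 = {u0, v0}
  B1 = {u1, v1}
  B2 = {u2, v2}
  B3 = {u3, v3}
u0 ∈ B0, v0 ∈ B0 → same block

YES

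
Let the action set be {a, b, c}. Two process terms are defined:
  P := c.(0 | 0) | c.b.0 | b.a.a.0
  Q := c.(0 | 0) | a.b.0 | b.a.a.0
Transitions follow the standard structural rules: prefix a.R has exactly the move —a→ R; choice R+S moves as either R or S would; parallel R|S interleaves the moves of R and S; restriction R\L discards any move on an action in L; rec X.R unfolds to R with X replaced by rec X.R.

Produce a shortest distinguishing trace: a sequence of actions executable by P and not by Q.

cc

Reachable graph of P (24 states):
  m0 = c.(0 | 0) | c.b.0 | b.a.a.0 → -b-> m1, -c-> m2, -c-> m3
  m1 = c.(0 | 0) | c.b.0 | a.a.0 → -a-> m4, -c-> m5, -c-> m6
  m2 = 0 | 0 | c.b.0 | b.a.a.0 → -b-> m5, -c-> m7
  m3 = c.(0 | 0) | b.0 | b.a.a.0 → -b-> m6, -b-> m8, -c-> m7
  m4 = c.(0 | 0) | c.b.0 | a.0 → -a-> m9, -c-> m10, -c-> m11
  m5 = 0 | 0 | c.b.0 | a.a.0 → -a-> m10, -c-> m12
  m6 = c.(0 | 0) | b.0 | a.a.0 → -a-> m11, -b-> m13, -c-> m12
  m7 = 0 | 0 | b.0 | b.a.a.0 → -b-> m12, -b-> m14
  m8 = c.(0 | 0) | 0 | b.a.a.0 → -b-> m13, -c-> m14
  m9 = c.(0 | 0) | c.b.0 | 0 → -c-> m15, -c-> m16
  m10 = 0 | 0 | c.b.0 | a.0 → -a-> m15, -c-> m17
  m11 = c.(0 | 0) | b.0 | a.0 → -a-> m16, -b-> m18, -c-> m17
  m12 = 0 | 0 | b.0 | a.a.0 → -a-> m17, -b-> m19
  m13 = c.(0 | 0) | 0 | a.a.0 → -a-> m18, -c-> m19
  m14 = 0 | 0 | 0 | b.a.a.0 → -b-> m19
  m15 = 0 | 0 | c.b.0 | 0 → -c-> m20
  m16 = c.(0 | 0) | b.0 | 0 → -b-> m21, -c-> m20
  m17 = 0 | 0 | b.0 | a.0 → -a-> m20, -b-> m22
  m18 = c.(0 | 0) | 0 | a.0 → -a-> m21, -c-> m22
  m19 = 0 | 0 | 0 | a.a.0 → -a-> m22
  m20 = 0 | 0 | b.0 | 0 → -b-> m23
  m21 = c.(0 | 0) | 0 | 0 → -c-> m23
  m22 = 0 | 0 | 0 | a.0 → -a-> m23
  m23 = 0 | 0 | 0 | 0 → ·
Reachable graph of Q (24 states):
  n0 = c.(0 | 0) | a.b.0 | b.a.a.0 → -a-> n1, -b-> n2, -c-> n3
  n1 = c.(0 | 0) | b.0 | b.a.a.0 → -b-> n4, -b-> n5, -c-> n6
  n2 = c.(0 | 0) | a.b.0 | a.a.0 → -a-> n5, -a-> n7, -c-> n8
  n3 = 0 | 0 | a.b.0 | b.a.a.0 → -a-> n6, -b-> n8
  n4 = c.(0 | 0) | 0 | b.a.a.0 → -b-> n9, -c-> n10
  n5 = c.(0 | 0) | b.0 | a.a.0 → -a-> n11, -b-> n9, -c-> n12
  n6 = 0 | 0 | b.0 | b.a.a.0 → -b-> n10, -b-> n12
  n7 = c.(0 | 0) | a.b.0 | a.0 → -a-> n11, -a-> n13, -c-> n14
  n8 = 0 | 0 | a.b.0 | a.a.0 → -a-> n12, -a-> n14
  n9 = c.(0 | 0) | 0 | a.a.0 → -a-> n15, -c-> n16
  n10 = 0 | 0 | 0 | b.a.a.0 → -b-> n16
  n11 = c.(0 | 0) | b.0 | a.0 → -a-> n17, -b-> n15, -c-> n18
  n12 = 0 | 0 | b.0 | a.a.0 → -a-> n18, -b-> n16
  n13 = c.(0 | 0) | a.b.0 | 0 → -a-> n17, -c-> n19
  n14 = 0 | 0 | a.b.0 | a.0 → -a-> n18, -a-> n19
  n15 = c.(0 | 0) | 0 | a.0 → -a-> n20, -c-> n21
  n16 = 0 | 0 | 0 | a.a.0 → -a-> n21
  n17 = c.(0 | 0) | b.0 | 0 → -b-> n20, -c-> n22
  n18 = 0 | 0 | b.0 | a.0 → -a-> n22, -b-> n21
  n19 = 0 | 0 | a.b.0 | 0 → -a-> n22
  n20 = c.(0 | 0) | 0 | 0 → -c-> n23
  n21 = 0 | 0 | 0 | a.0 → -a-> n23
  n22 = 0 | 0 | b.0 | 0 → -b-> n23
  n23 = 0 | 0 | 0 | 0 → ·
Run σ = ⟨cc⟩ on P: start {m0}
  step 1 (c): {m2, m3}
  step 2 (c): {m7}
  ✓ P
Run σ = ⟨cc⟩ on Q: start {n0}
  step 1 (c): {n3}
  step 2 (c): no successor for Q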